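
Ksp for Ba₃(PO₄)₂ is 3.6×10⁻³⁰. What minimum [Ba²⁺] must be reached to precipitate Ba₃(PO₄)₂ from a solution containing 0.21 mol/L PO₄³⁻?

4.3×10⁻¹⁰ M

The threshold for precipitation is Q = Ksp.
Ba₃(PO₄)₂(s) ⇌ 3 Ba²⁺(aq) + 2 PO₄³⁻(aq)
Ksp = [Ba²⁺]^3[PO₄³⁻]^2 = [Ba²⁺]^3(0.21)^2
[Ba²⁺]^3 = 3.6×10⁻³⁰ / (0.21)^2 = 8.2×10⁻²⁹
[Ba²⁺] = 4.3×10⁻¹⁰ mol/L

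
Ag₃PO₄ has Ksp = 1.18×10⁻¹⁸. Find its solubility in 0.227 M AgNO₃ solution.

Ag₃PO₄(s) ⇌ 3 Ag⁺(aq) + PO₄³⁻(aq)
Let s be the solubility of Ag₃PO₄ here. The common ion gives [Ag⁺] ≈ 0.227 M, and [PO₄³⁻] = s.
Ksp = [Ag⁺]^3[PO₄³⁻] = (0.227)^3s
s = 1.18×10⁻¹⁸ / (0.227)^3 = 1.01×10⁻¹⁶
s = 1.01×10⁻¹⁶ M

1.01×10⁻¹⁶ M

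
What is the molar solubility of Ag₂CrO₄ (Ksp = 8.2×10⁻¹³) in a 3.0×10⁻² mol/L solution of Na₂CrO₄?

Ag₂CrO₄(s) ⇌ 2 Ag⁺(aq) + CrO₄²⁻(aq)
With CrO₄²⁻ already at 3.0×10⁻² mol/L and s small, take [CrO₄²⁻] ≈ 3.0×10⁻² mol/L and [Ag⁺] = 2s.
Ksp = [Ag⁺]^2[CrO₄²⁻] = (2s)^2(3.0×10⁻²)
(2s)^2 = 8.2×10⁻¹³ / (3.0×10⁻²) = 2.7×10⁻¹¹
s = 2.6×10⁻⁶ mol/L

2.6×10⁻⁶ M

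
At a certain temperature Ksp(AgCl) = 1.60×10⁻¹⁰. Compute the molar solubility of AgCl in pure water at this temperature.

1.26×10⁻⁵ M

AgCl(s) ⇌ Ag⁺(aq) + Cl⁻(aq)
Let s be the molar solubility. Then [Ag⁺] = s and [Cl⁻] = s.
Ksp = [Ag⁺][Cl⁻] = s · s = s^2
s^2 = 1.60×10⁻¹⁰
Taking the 2nd root, s = 1.26×10⁻⁵ M.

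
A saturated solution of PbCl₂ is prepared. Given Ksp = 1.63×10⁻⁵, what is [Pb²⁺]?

1.60×10⁻² M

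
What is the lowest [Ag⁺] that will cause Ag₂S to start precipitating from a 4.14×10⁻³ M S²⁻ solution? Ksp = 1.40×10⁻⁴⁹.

5.82×10⁻²⁴ M

Each salt precipitates once Q = Ksp for that salt.
Ag₂S(s) ⇌ 2 Ag⁺(aq) + S²⁻(aq)
Ksp = [Ag⁺]^2[S²⁻] = [Ag⁺]^2(4.14×10⁻³)
[Ag⁺]^2 = 1.40×10⁻⁴⁹ / (4.14×10⁻³) = 3.38×10⁻⁴⁷
[Ag⁺] = 5.82×10⁻²⁴ M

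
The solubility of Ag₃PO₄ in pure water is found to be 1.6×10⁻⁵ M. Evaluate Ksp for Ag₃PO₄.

Ag₃PO₄(s) ⇌ 3 Ag⁺(aq) + PO₄³⁻(aq)
For each mole of Ag₃PO₄ that dissolves per liter, [Ag⁺] = 3s and [PO₄³⁻] = s; let s denote this solubility.
Ksp = [Ag⁺]^3[PO₄³⁻] = (3s)^3 · s = 27s^4
Ksp = 27 × (1.6×10⁻⁵)^4 = 1.8×10⁻¹⁸

Ksp = 1.8×10⁻¹⁸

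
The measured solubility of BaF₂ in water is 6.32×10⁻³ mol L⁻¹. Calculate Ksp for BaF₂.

BaF₂(s) ⇌ Ba²⁺(aq) + 2 F⁻(aq)
For each mole of BaF₂ that dissolves per liter, [Ba²⁺] = s and [F⁻] = 2s; let s denote this solubility.
Ksp = [Ba²⁺][F⁻]^2 = s · (2s)^2 = 4s^3
Ksp = 4 × (6.32×10⁻³)^3 = 1.01×10⁻⁶

Ksp = 1.01×10⁻⁶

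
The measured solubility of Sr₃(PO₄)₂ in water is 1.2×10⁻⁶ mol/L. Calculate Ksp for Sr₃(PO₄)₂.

Sr₃(PO₄)₂(s) ⇌ 3 Sr²⁺(aq) + 2 PO₄³⁻(aq)
With molar solubility s: [Sr²⁺] = 3s, [PO₄³⁻] = 2s.
Ksp = [Sr²⁺]^3[PO₄³⁻]^2 = (3s)^3 · (2s)^2 = 108s^5
Ksp = 108 × (1.2×10⁻⁶)^5 = 2.7×10⁻²⁸

Ksp = 2.7×10⁻²⁸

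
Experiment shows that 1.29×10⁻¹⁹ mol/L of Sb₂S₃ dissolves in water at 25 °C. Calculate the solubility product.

Ksp = 3.86×10⁻⁹³

Sb₂S₃(s) ⇌ 2 Sb³⁺(aq) + 3 S²⁻(aq)
Call the molar solubility s, so that [Sb³⁺] = 2s and [S²⁻] = 3s.
Ksp = [Sb³⁺]^2[S²⁻]^3 = (2s)^2 · (3s)^3 = 108s^5
Ksp = 108 × (1.29×10⁻¹⁹)^5 = 3.86×10⁻⁹³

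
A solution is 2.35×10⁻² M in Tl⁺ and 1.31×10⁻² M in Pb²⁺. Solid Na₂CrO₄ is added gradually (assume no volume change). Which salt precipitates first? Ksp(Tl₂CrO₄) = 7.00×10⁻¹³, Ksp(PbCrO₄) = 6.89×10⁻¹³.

A salt starts to precipitate once the ion product Q reaches its Ksp.
For Tl₂CrO₄: [CrO₄²⁻] = (Ksp/[Tl⁺]^2) = 1.27×10⁻⁹ M
For PbCrO₄: [CrO₄²⁻] = (Ksp/[Pb²⁺]) = 5.26×10⁻¹¹ M
Since PbCrO₄ needs less CrO₄²⁻ to reach saturation, it precipitates first.

PbCrO₄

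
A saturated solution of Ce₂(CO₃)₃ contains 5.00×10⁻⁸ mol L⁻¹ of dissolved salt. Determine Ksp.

Ce₂(CO₃)₃(s) ⇌ 2 Ce³⁺(aq) + 3 CO₃²⁻(aq)
Let s be the molar solubility. Then [Ce³⁺] = 2s and [CO₃²⁻] = 3s.
Ksp = [Ce³⁺]^2[CO₃²⁻]^3 = (2s)^2 · (3s)^3 = 108s^5
Ksp = 108 × (5.00×10⁻⁸)^5 = 3.38×10⁻³⁵

Ksp = 3.38×10⁻³⁵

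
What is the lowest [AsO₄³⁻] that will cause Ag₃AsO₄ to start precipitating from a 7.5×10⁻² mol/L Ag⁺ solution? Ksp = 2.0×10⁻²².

Each salt precipitates once Q = Ksp for that salt.
Ag₃AsO₄(s) ⇌ 3 Ag⁺(aq) + AsO₄³⁻(aq)
Ksp = [Ag⁺]^3[AsO₄³⁻] = [AsO₄³⁻](7.5×10⁻²)^3
[AsO₄³⁻] = 2.0×10⁻²² / (7.5×10⁻²)^3 = 4.7×10⁻¹⁹
[AsO₄³⁻] = 4.7×10⁻¹⁹ mol/L

4.7×10⁻¹⁹ M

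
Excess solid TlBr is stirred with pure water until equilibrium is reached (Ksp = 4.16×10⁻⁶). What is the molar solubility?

2.04×10⁻³ M

TlBr(s) ⇌ Tl⁺(aq) + Br⁻(aq)
With molar solubility s: [Tl⁺] = s, [Br⁻] = s.
Ksp = [Tl⁺][Br⁻] = s · s = s^2
s^2 = 4.16×10⁻⁶
s = 2.04×10⁻³ mol/L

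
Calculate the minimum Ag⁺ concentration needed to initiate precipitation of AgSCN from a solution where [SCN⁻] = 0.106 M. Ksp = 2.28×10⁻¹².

Precipitation begins when Q = Ksp.
AgSCN(s) ⇌ Ag⁺(aq) + SCN⁻(aq)
Ksp = [Ag⁺][SCN⁻] = [Ag⁺](0.106)
[Ag⁺] = 2.28×10⁻¹² / (0.106) = 2.15×10⁻¹¹
[Ag⁺] = 2.15×10⁻¹¹ M

2.15×10⁻¹¹ M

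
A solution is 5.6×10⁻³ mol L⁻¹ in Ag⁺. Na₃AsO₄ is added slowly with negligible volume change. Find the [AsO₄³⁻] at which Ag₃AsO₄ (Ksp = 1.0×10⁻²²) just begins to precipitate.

5.7×10⁻¹⁶ M

The threshold for precipitation is Q = Ksp.
Ag₃AsO₄(s) ⇌ 3 Ag⁺(aq) + AsO₄³⁻(aq)
Ksp = [Ag⁺]^3[AsO₄³⁻] = [AsO₄³⁻](5.6×10⁻³)^3
[AsO₄³⁻] = 1.0×10⁻²² / (5.6×10⁻³)^3 = 5.7×10⁻¹⁶
[AsO₄³⁻] = 5.7×10⁻¹⁶ mol L⁻¹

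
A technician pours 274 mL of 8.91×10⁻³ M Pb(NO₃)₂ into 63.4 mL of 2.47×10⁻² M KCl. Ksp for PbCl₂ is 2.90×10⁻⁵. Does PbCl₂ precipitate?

No

Total volume after mixing = 274 + 63.4 = 337.4 mL.
[Pb²⁺] = (8.91×10⁻³)(274)/337.4 = 7.24×10⁻³ M
[Cl⁻] = (2.47×10⁻²)(63.4)/337.4 = 4.64×10⁻³ M
Q = [Pb²⁺][Cl⁻]^2 = 1.56×10⁻⁷
Q = 1.56×10⁻⁷ < Ksp = 2.90×10⁻⁵, so the solution is unsaturated and no precipitate forms.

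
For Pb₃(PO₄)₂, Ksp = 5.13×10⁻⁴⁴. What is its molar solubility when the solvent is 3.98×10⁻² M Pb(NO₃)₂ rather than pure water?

1.43×10⁻²⁰ M

Pb₃(PO₄)₂(s) ⇌ 3 Pb²⁺(aq) + 2 PO₄³⁻(aq)
The solution already contains Pb²⁺ at 3.98×10⁻² M. Let s be the molar solubility of Pb₃(PO₄)₂.
[Pb²⁺] ≈ 3.98×10⁻² M (common ion dominates); [PO₄³⁻] = 2s.
Ksp = [Pb²⁺]^3[PO₄³⁻]^2 = (3.98×10⁻²)^3(2s)^2
(2s)^2 = 5.13×10⁻⁴⁴ / (3.98×10⁻²)^3 = 8.14×10⁻⁴⁰
s = 1.43×10⁻²⁰ M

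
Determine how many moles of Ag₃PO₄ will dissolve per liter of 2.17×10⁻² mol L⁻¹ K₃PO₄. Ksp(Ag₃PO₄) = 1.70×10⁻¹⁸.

Ag₃PO₄(s) ⇌ 3 Ag⁺(aq) + PO₄³⁻(aq)
Let s be the solubility of Ag₃PO₄ here. The common ion gives [PO₄³⁻] ≈ 2.17×10⁻² mol L⁻¹, and [Ag⁺] = 3s.
Ksp = [Ag⁺]^3[PO₄³⁻] = (3s)^3(2.17×10⁻²)
(3s)^3 = 1.70×10⁻¹⁸ / (2.17×10⁻²) = 7.83×10⁻¹⁷
s = 1.43×10⁻⁶ mol L⁻¹

1.43×10⁻⁶ M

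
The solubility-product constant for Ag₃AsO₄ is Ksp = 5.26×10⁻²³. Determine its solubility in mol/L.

1.18×10⁻⁶ M

Ag₃AsO₄(s) ⇌ 3 Ag⁺(aq) + AsO₄³⁻(aq)
For each mole of Ag₃AsO₄ that dissolves per liter, [Ag⁺] = 3s and [AsO₄³⁻] = s; let s denote this solubility.
Ksp = [Ag⁺]^3[AsO₄³⁻] = (3s)^3 · s = 27s^4
27s^4 = 5.26×10⁻²³  ⇒  s^4 = 1.95×10⁻²⁴
s = (1.95×10⁻²⁴)^(1/4) = 1.18×10⁻⁶ mol/L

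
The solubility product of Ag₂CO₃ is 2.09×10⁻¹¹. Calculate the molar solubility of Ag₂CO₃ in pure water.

Ag₂CO₃(s) ⇌ 2 Ag⁺(aq) + CO₃²⁻(aq)
Let s be the molar solubility. Then [Ag⁺] = 2s and [CO₃²⁻] = s.
Ksp = [Ag⁺]^2[CO₃²⁻] = (2s)^2 · s = 4s^3
4s^3 = 2.09×10⁻¹¹  ⇒  s^3 = 5.23×10⁻¹²
s = 1.74×10⁻⁴ mol L⁻¹

1.74×10⁻⁴ M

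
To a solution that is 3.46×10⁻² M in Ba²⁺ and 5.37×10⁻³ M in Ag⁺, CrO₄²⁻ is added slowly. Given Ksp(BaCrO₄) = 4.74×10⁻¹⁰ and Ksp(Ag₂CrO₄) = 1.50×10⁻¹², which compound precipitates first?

BaCrO₄

Each salt precipitates once Q = Ksp for that salt.
For BaCrO₄: [CrO₄²⁻] = (Ksp/[Ba²⁺]) = 1.37×10⁻⁸ M
For Ag₂CrO₄: [CrO₄²⁻] = (Ksp/[Ag⁺]^2) = 5.20×10⁻⁸ M
Since BaCrO₄ needs less CrO₄²⁻ to reach saturation, it precipitates first.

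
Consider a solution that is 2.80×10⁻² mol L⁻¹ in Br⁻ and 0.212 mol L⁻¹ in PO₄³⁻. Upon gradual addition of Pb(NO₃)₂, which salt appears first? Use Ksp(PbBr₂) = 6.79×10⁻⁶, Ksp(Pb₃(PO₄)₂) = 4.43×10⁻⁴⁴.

A salt starts to precipitate once the ion product Q reaches its Ksp.
For PbBr₂: [Pb²⁺] = (Ksp/[Br⁻]^2) = 8.66×10⁻³ mol L⁻¹
For Pb₃(PO₄)₂: [Pb²⁺] = (Ksp/[PO₄³⁻]^2)^(1/3) = 9.95×10⁻¹⁵ mol L⁻¹
Since Pb₃(PO₄)₂ needs less Pb²⁺ to reach saturation, it precipitates first.

Pb₃(PO₄)₂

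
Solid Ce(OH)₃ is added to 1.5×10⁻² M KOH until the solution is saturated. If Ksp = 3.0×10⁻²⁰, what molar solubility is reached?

8.9×10⁻¹⁵ M

Ce(OH)₃(s) ⇌ Ce³⁺(aq) + 3 OH⁻(aq)
With OH⁻ already at 1.5×10⁻² M and s small, take [OH⁻] ≈ 1.5×10⁻² M and [Ce³⁺] = s.
Ksp = [Ce³⁺][OH⁻]^3 = s(1.5×10⁻²)^3
s = 3.0×10⁻²⁰ / (1.5×10⁻²)^3 = 8.9×10⁻¹⁵
s = 8.9×10⁻¹⁵ M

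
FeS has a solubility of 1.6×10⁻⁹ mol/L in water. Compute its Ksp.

Ksp = 2.6×10⁻¹⁸

FeS(s) ⇌ Fe²⁺(aq) + S²⁻(aq)
For each mole of FeS that dissolves per liter, [Fe²⁺] = s and [S²⁻] = s; let s denote this solubility.
Ksp = [Fe²⁺][S²⁻] = s · s = s^2
Ksp = (1.6×10⁻⁹)^2 = 2.6×10⁻¹⁸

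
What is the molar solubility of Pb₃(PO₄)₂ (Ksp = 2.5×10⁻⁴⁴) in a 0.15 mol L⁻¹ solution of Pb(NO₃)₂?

1.4×10⁻²¹ M

Pb₃(PO₄)₂(s) ⇌ 3 Pb²⁺(aq) + 2 PO₄³⁻(aq)
Let s be the solubility of Pb₃(PO₄)₂ here. The common ion gives [Pb²⁺] ≈ 0.15 mol L⁻¹, and [PO₄³⁻] = 2s.
Ksp = [Pb²⁺]^3[PO₄³⁻]^2 = (0.15)^3(2s)^2
(2s)^2 = 2.5×10⁻⁴⁴ / (0.15)^3 = 7.4×10⁻⁴²
s = 1.4×10⁻²¹ mol L⁻¹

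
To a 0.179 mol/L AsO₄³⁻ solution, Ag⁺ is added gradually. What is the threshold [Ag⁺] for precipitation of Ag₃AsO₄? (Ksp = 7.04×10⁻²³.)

7.33×10⁻⁸ M

Each salt precipitates once Q = Ksp for that salt.
Ag₃AsO₄(s) ⇌ 3 Ag⁺(aq) + AsO₄³⁻(aq)
Ksp = [Ag⁺]^3[AsO₄³⁻] = [Ag⁺]^3(0.179)
[Ag⁺]^3 = 7.04×10⁻²³ / (0.179) = 3.93×10⁻²²
[Ag⁺] = 7.33×10⁻⁸ mol/L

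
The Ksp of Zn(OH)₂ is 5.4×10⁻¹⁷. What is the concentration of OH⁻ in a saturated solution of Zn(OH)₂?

4.8×10⁻⁶ M

Zn(OH)₂(s) ⇌ Zn²⁺(aq) + 2 OH⁻(aq)
If s mol/L of Zn(OH)₂ dissolves, [Zn²⁺] = s and [OH⁻] = 2s.
Ksp = [Zn²⁺][OH⁻]^2 = s · (2s)^2 = 4s^3 = 5.4×10⁻¹⁷
s = 2.4×10⁻⁶ mol L⁻¹
[OH⁻] = 2s = 4.8×10⁻⁶ mol L⁻¹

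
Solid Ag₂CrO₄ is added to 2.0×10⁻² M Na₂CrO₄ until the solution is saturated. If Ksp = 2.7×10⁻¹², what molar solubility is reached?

Ag₂CrO₄(s) ⇌ 2 Ag⁺(aq) + CrO₄²⁻(aq)
Let s be the solubility of Ag₂CrO₄ here. The common ion gives [CrO₄²⁻] ≈ 2.0×10⁻² M, and [Ag⁺] = 2s.
Ksp = [Ag⁺]^2[CrO₄²⁻] = (2s)^2(2.0×10⁻²)
(2s)^2 = 2.7×10⁻¹² / (2.0×10⁻²) = 1.4×10⁻¹⁰
s = 5.8×10⁻⁶ M

5.8×10⁻⁶ M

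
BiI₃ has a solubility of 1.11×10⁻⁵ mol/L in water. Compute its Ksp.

Ksp = 4.10×10⁻¹⁹

BiI₃(s) ⇌ Bi³⁺(aq) + 3 I⁻(aq)
With molar solubility s: [Bi³⁺] = s, [I⁻] = 3s.
Ksp = [Bi³⁺][I⁻]^3 = s · (3s)^3 = 27s^4
Ksp = 27 × (1.11×10⁻⁵)^4 = 4.10×10⁻¹⁹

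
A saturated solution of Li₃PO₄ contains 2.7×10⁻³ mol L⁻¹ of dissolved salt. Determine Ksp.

Li₃PO₄(s) ⇌ 3 Li⁺(aq) + PO₄³⁻(aq)
For each mole of Li₃PO₄ that dissolves per liter, [Li⁺] = 3s and [PO₄³⁻] = s; let s denote this solubility.
Ksp = [Li⁺]^3[PO₄³⁻] = (3s)^3 · s = 27s^4
Ksp = 27 × (2.7×10⁻³)^4 = 1.4×10⁻⁹

Ksp = 1.4×10⁻⁹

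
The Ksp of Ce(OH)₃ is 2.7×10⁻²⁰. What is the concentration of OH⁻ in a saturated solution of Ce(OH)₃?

1.7×10⁻⁵ M

Ce(OH)₃(s) ⇌ Ce³⁺(aq) + 3 OH⁻(aq)
With molar solubility s: [Ce³⁺] = s, [OH⁻] = 3s.
Ksp = [Ce³⁺][OH⁻]^3 = s · (3s)^3 = 27s^4 = 2.7×10⁻²⁰
s = 5.6×10⁻⁶ mol L⁻¹
[OH⁻] = 3s = 1.7×10⁻⁵ mol L⁻¹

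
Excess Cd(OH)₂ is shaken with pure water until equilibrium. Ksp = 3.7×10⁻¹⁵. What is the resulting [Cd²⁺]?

Cd(OH)₂(s) ⇌ Cd²⁺(aq) + 2 OH⁻(aq)
For each mole of Cd(OH)₂ that dissolves per liter, [Cd²⁺] = s and [OH⁻] = 2s; let s denote this solubility.
Ksp = [Cd²⁺][OH⁻]^2 = s · (2s)^2 = 4s^3 = 3.7×10⁻¹⁵
s = 9.7×10⁻⁶ M
[Cd²⁺] = s = 9.7×10⁻⁶ M

9.7×10⁻⁶ M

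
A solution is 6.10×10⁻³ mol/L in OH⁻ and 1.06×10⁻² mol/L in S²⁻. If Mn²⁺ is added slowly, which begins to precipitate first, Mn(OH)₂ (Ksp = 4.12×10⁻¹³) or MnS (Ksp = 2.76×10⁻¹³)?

MnS

Precipitation begins when Q = Ksp.
For Mn(OH)₂: [Mn²⁺] = (Ksp/[OH⁻]^2) = 1.11×10⁻⁸ mol/L
For MnS: [Mn²⁺] = (Ksp/[S²⁻]) = 2.60×10⁻¹¹ mol/L
The smaller threshold [Mn²⁺] is reached first, so MnS precipitates first.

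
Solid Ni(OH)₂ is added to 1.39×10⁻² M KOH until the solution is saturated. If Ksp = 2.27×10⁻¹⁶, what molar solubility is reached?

1.17×10⁻¹² M

Ni(OH)₂(s) ⇌ Ni²⁺(aq) + 2 OH⁻(aq)
Let s be the solubility of Ni(OH)₂ here. The common ion gives [OH⁻] ≈ 1.39×10⁻² M, and [Ni²⁺] = s.
Ksp = [Ni²⁺][OH⁻]^2 = s(1.39×10⁻²)^2
s = 2.27×10⁻¹⁶ / (1.39×10⁻²)^2 = 1.17×10⁻¹²
s = 1.17×10⁻¹² M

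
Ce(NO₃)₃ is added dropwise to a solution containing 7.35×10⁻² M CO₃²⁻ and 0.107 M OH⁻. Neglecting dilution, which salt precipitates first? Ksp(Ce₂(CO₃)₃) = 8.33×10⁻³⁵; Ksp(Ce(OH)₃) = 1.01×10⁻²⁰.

Ce(OH)₃

Each salt precipitates once Q = Ksp for that salt.
For Ce₂(CO₃)₃: [Ce³⁺] = (Ksp/[CO₃²⁻]^3)^(1/2) = 4.58×10⁻¹⁶ M
For Ce(OH)₃: [Ce³⁺] = (Ksp/[OH⁻]^3) = 8.24×10⁻¹⁸ M
The smaller threshold [Ce³⁺] is reached first, so Ce(OH)₃ precipitates first.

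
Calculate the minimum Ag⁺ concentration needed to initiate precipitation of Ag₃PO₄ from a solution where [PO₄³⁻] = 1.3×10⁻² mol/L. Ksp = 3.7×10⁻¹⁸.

6.6×10⁻⁶ M

The threshold for precipitation is Q = Ksp.
Ag₃PO₄(s) ⇌ 3 Ag⁺(aq) + PO₄³⁻(aq)
Ksp = [Ag⁺]^3[PO₄³⁻] = [Ag⁺]^3(1.3×10⁻²)
[Ag⁺]^3 = 3.7×10⁻¹⁸ / (1.3×10⁻²) = 2.8×10⁻¹⁶
[Ag⁺] = 6.6×10⁻⁶ mol/L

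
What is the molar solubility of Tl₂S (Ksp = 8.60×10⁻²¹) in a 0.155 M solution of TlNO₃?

Tl₂S(s) ⇌ 2 Tl⁺(aq) + S²⁻(aq)
Tl⁺ is already present at 0.155 M. If s mol/L of Tl₂S dissolves, [S²⁻] = s while [Tl⁺] ≈ 0.155 M.
Ksp = [Tl⁺]^2[S²⁻] = (0.155)^2s
s = 8.60×10⁻²¹ / (0.155)^2 = 3.58×10⁻¹⁹
s = 3.58×10⁻¹⁹ M

3.58×10⁻¹⁹ M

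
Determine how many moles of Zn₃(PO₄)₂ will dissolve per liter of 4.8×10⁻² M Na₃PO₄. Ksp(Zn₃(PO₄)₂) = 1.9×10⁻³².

6.7×10⁻¹¹ M

Zn₃(PO₄)₂(s) ⇌ 3 Zn²⁺(aq) + 2 PO₄³⁻(aq)
The solution already contains PO₄³⁻ at 4.8×10⁻² M. Let s be the molar solubility of Zn₃(PO₄)₂.
[PO₄³⁻] ≈ 4.8×10⁻² M (common ion dominates); [Zn²⁺] = 3s.
Ksp = [Zn²⁺]^3[PO₄³⁻]^2 = (3s)^3(4.8×10⁻²)^2
(3s)^3 = 1.9×10⁻³² / (4.8×10⁻²)^2 = 8.2×10⁻³⁰
s = 6.7×10⁻¹¹ M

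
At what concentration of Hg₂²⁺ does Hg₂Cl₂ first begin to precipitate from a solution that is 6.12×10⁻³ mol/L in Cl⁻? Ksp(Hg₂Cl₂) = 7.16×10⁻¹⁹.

1.91×10⁻¹⁴ M

Precipitation begins when Q = Ksp.
Hg₂Cl₂(s) ⇌ Hg₂²⁺(aq) + 2 Cl⁻(aq)
Ksp = [Hg₂²⁺][Cl⁻]^2 = [Hg₂²⁺](6.12×10⁻³)^2
[Hg₂²⁺] = 7.16×10⁻¹⁹ / (6.12×10⁻³)^2 = 1.91×10⁻¹⁴
[Hg₂²⁺] = 1.91×10⁻¹⁴ mol/L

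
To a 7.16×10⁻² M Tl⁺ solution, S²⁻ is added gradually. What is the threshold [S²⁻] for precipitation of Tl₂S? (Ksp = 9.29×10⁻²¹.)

Precipitation begins when Q = Ksp.
Tl₂S(s) ⇌ 2 Tl⁺(aq) + S²⁻(aq)
Ksp = [Tl⁺]^2[S²⁻] = [S²⁻](7.16×10⁻²)^2
[S²⁻] = 9.29×10⁻²¹ / (7.16×10⁻²)^2 = 1.81×10⁻¹⁸
[S²⁻] = 1.81×10⁻¹⁸ M

1.81×10⁻¹⁸ M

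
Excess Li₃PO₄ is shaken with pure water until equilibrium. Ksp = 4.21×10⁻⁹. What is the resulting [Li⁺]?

Li₃PO₄(s) ⇌ 3 Li⁺(aq) + PO₄³⁻(aq)
Call the molar solubility s, so that [Li⁺] = 3s and [PO₄³⁻] = s.
Ksp = [Li⁺]^3[PO₄³⁻] = (3s)^3 · s = 27s^4 = 4.21×10⁻⁹
s = 3.53×10⁻³ mol/L
[Li⁺] = 3s = 1.06×10⁻² mol/L

1.06×10⁻² M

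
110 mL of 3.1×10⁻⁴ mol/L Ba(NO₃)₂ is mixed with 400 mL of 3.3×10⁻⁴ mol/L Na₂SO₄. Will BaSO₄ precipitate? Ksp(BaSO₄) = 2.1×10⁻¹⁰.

After mixing, V = 110 mL + 400 mL = 510 mL.
[Ba²⁺] = (3.1×10⁻⁴)(110)/510 = 6.7×10⁻⁵ mol/L
[SO₄²⁻] = (3.3×10⁻⁴)(400)/510 = 2.6×10⁻⁴ mol/L
Q = [Ba²⁺][SO₄²⁻] = 1.7×10⁻⁸
Q = 1.7×10⁻⁸ > Ksp = 2.1×10⁻¹⁰, so the solution is supersaturated and BaSO₄ precipitates.

Yes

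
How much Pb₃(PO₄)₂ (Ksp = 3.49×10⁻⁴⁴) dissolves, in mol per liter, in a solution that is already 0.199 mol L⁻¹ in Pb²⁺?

Pb₃(PO₄)₂(s) ⇌ 3 Pb²⁺(aq) + 2 PO₄³⁻(aq)
The solution already contains Pb²⁺ at 0.199 mol L⁻¹. Let s be the molar solubility of Pb₃(PO₄)₂.
[Pb²⁺] ≈ 0.199 mol L⁻¹ (common ion dominates); [PO₄³⁻] = 2s.
Ksp = [Pb²⁺]^3[PO₄³⁻]^2 = (0.199)^3(2s)^2
(2s)^2 = 3.49×10⁻⁴⁴ / (0.199)^3 = 4.43×10⁻⁴²
s = 1.05×10⁻²¹ mol L⁻¹

1.05×10⁻²¹ M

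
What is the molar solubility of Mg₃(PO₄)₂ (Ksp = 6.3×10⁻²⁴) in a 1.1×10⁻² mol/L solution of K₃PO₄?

Mg₃(PO₄)₂(s) ⇌ 3 Mg²⁺(aq) + 2 PO₄³⁻(aq)
PO₄³⁻ is already present at 1.1×10⁻² mol/L. If s mol/L of Mg₃(PO₄)₂ dissolves, [Mg²⁺] = 3s while [PO₄³⁻] ≈ 1.1×10⁻² mol/L.
Ksp = [Mg²⁺]^3[PO₄³⁻]^2 = (3s)^3(1.1×10⁻²)^2
(3s)^3 = 6.3×10⁻²⁴ / (1.1×10⁻²)^2 = 5.2×10⁻²⁰
s = 1.2×10⁻⁷ mol/L

1.2×10⁻⁷ M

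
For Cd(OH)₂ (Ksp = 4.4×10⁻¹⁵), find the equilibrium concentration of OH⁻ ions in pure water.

2.1×10⁻⁵ M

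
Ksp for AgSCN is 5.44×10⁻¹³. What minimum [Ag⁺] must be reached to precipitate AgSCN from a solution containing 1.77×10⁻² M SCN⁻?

Precipitation begins when Q = Ksp.
AgSCN(s) ⇌ Ag⁺(aq) + SCN⁻(aq)
Ksp = [Ag⁺][SCN⁻] = [Ag⁺](1.77×10⁻²)
[Ag⁺] = 5.44×10⁻¹³ / (1.77×10⁻²) = 3.07×10⁻¹¹
[Ag⁺] = 3.07×10⁻¹¹ M

3.07×10⁻¹¹ M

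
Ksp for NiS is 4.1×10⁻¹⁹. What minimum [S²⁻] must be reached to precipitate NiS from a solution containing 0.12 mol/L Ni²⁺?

3.4×10⁻¹⁸ M

Precipitation begins when Q = Ksp.
NiS(s) ⇌ Ni²⁺(aq) + S²⁻(aq)
Ksp = [Ni²⁺][S²⁻] = [S²⁻](0.12)
[S²⁻] = 4.1×10⁻¹⁹ / (0.12) = 3.4×10⁻¹⁸
[S²⁻] = 3.4×10⁻¹⁸ mol/L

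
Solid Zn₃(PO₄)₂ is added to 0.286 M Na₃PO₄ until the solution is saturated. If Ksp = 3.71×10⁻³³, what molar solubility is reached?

1.19×10⁻¹¹ M

Zn₃(PO₄)₂(s) ⇌ 3 Zn²⁺(aq) + 2 PO₄³⁻(aq)
Let s be the solubility of Zn₃(PO₄)₂ here. The common ion gives [PO₄³⁻] ≈ 0.286 M, and [Zn²⁺] = 3s.
Ksp = [Zn²⁺]^3[PO₄³⁻]^2 = (3s)^3(0.286)^2
(3s)^3 = 3.71×10⁻³³ / (0.286)^2 = 4.54×10⁻³²
s = 1.19×10⁻¹¹ M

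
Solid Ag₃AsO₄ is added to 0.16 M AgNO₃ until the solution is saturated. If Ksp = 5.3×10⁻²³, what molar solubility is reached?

Ag₃AsO₄(s) ⇌ 3 Ag⁺(aq) + AsO₄³⁻(aq)
Ag⁺ is already present at 0.16 M. If s mol/L of Ag₃AsO₄ dissolves, [AsO₄³⁻] = s while [Ag⁺] ≈ 0.16 M.
Ksp = [Ag⁺]^3[AsO₄³⁻] = (0.16)^3s
s = 5.3×10⁻²³ / (0.16)^3 = 1.3×10⁻²⁰
s = 1.3×10⁻²⁰ M

1.3×10⁻²⁰ M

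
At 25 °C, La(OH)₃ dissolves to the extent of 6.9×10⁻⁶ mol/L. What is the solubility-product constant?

Ksp = 6.1×10⁻²⁰

La(OH)₃(s) ⇌ La³⁺(aq) + 3 OH⁻(aq)
For each mole of La(OH)₃ that dissolves per liter, [La³⁺] = s and [OH⁻] = 3s; let s denote this solubility.
Ksp = [La³⁺][OH⁻]^3 = s · (3s)^3 = 27s^4
Ksp = 27 × (6.9×10⁻⁶)^4 = 6.1×10⁻²⁰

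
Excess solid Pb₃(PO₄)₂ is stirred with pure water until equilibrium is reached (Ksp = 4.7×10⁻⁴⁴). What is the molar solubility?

8.5×10⁻¹⁰ M

Pb₃(PO₄)₂(s) ⇌ 3 Pb²⁺(aq) + 2 PO₄³⁻(aq)
Call the molar solubility s, so that [Pb²⁺] = 3s and [PO₄³⁻] = 2s.
Ksp = [Pb²⁺]^3[PO₄³⁻]^2 = (3s)^3 · (2s)^2 = 108s^5
108s^5 = 4.7×10⁻⁴⁴  ⇒  s^5 = 4.4×10⁻⁴⁶
s = (4.4×10⁻⁴⁶)^(1/5) = 8.5×10⁻¹⁰ mol L⁻¹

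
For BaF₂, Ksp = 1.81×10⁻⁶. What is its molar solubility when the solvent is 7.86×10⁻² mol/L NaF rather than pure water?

BaF₂(s) ⇌ Ba²⁺(aq) + 2 F⁻(aq)
F⁻ is already present at 7.86×10⁻² mol/L. If s mol/L of BaF₂ dissolves, [Ba²⁺] = s while [F⁻] ≈ 7.86×10⁻² mol/L.
Ksp = [Ba²⁺][F⁻]^2 = s(7.86×10⁻²)^2
s = 1.81×10⁻⁶ / (7.86×10⁻²)^2 = 2.93×10⁻⁴
s = 2.93×10⁻⁴ mol/L

2.93×10⁻⁴ M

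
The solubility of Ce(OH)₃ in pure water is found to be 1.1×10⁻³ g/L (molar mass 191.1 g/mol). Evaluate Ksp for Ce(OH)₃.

Ksp = 3.0×10⁻²⁰

s = (1.1×10⁻³ g L⁻¹)/(191.1 g mol⁻¹) = 5.756×10⁻⁶ M
Ce(OH)₃(s) ⇌ Ce³⁺(aq) + 3 OH⁻(aq)
Call the molar solubility s, so that [Ce³⁺] = s and [OH⁻] = 3s.
Ksp = [Ce³⁺][OH⁻]^3 = s · (3s)^3 = 27s^4
Ksp = 27 × (5.756×10⁻⁶)^4 = 3.0×10⁻²⁰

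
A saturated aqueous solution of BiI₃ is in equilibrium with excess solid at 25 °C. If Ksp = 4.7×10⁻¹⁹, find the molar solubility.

BiI₃(s) ⇌ Bi³⁺(aq) + 3 I⁻(aq)
Let s be the molar solubility. Then [Bi³⁺] = s and [I⁻] = 3s.
Ksp = [Bi³⁺][I⁻]^3 = s · (3s)^3 = 27s^4
27s^4 = 4.7×10⁻¹⁹  ⇒  s^4 = 1.7×10⁻²⁰
Taking the 4th root, s = 1.1×10⁻⁵ M.

1.1×10⁻⁵ M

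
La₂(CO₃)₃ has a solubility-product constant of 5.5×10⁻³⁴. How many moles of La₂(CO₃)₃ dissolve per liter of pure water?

La₂(CO₃)₃(s) ⇌ 2 La³⁺(aq) + 3 CO₃²⁻(aq)
Call the molar solubility s, so that [La³⁺] = 2s and [CO₃²⁻] = 3s.
Ksp = [La³⁺]^2[CO₃²⁻]^3 = (2s)^2 · (3s)^3 = 108s^5
108s^5 = 5.5×10⁻³⁴  ⇒  s^5 = 5.1×10⁻³⁶
Taking the 5th root, s = 8.7×10⁻⁸ mol L⁻¹.

8.7×10⁻⁸ M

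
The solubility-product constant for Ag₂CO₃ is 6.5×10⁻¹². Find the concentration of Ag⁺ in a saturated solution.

2.4×10⁻⁴ M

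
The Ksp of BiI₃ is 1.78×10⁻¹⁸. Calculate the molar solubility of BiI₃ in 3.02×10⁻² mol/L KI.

6.46×10⁻¹⁴ M

BiI₃(s) ⇌ Bi³⁺(aq) + 3 I⁻(aq)
I⁻ is already present at 3.02×10⁻² mol/L. If s mol/L of BiI₃ dissolves, [Bi³⁺] = s while [I⁻] ≈ 3.02×10⁻² mol/L.
Ksp = [Bi³⁺][I⁻]^3 = s(3.02×10⁻²)^3
s = 1.78×10⁻¹⁸ / (3.02×10⁻²)^3 = 6.46×10⁻¹⁴
s = 6.46×10⁻¹⁴ mol/L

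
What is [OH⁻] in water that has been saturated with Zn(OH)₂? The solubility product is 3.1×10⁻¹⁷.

4.0×10⁻⁶ M

Zn(OH)₂(s) ⇌ Zn²⁺(aq) + 2 OH⁻(aq)
For each mole of Zn(OH)₂ that dissolves per liter, [Zn²⁺] = s and [OH⁻] = 2s; let s denote this solubility.
Ksp = [Zn²⁺][OH⁻]^2 = s · (2s)^2 = 4s^3 = 3.1×10⁻¹⁷
s = 2.0×10⁻⁶ mol/L
[OH⁻] = 2s = 4.0×10⁻⁶ mol/L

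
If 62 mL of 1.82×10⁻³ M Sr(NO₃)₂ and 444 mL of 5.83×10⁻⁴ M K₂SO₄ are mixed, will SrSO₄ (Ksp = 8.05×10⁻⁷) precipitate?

No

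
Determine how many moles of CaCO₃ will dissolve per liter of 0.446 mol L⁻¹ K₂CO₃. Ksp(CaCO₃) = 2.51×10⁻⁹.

5.63×10⁻⁹ M

CaCO₃(s) ⇌ Ca²⁺(aq) + CO₃²⁻(aq)
Let s be the solubility of CaCO₃ here. The common ion gives [CO₃²⁻] ≈ 0.446 mol L⁻¹, and [Ca²⁺] = s.
Ksp = [Ca²⁺][CO₃²⁻] = s(0.446)
s = 2.51×10⁻⁹ / (0.446) = 5.63×10⁻⁹
s = 5.63×10⁻⁹ mol L⁻¹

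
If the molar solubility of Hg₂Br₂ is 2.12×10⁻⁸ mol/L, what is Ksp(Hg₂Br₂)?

Ksp = 3.81×10⁻²³

Hg₂Br₂(s) ⇌ Hg₂²⁺(aq) + 2 Br⁻(aq)
If s mol/L of Hg₂Br₂ dissolves, [Hg₂²⁺] = s and [Br⁻] = 2s.
Ksp = [Hg₂²⁺][Br⁻]^2 = s · (2s)^2 = 4s^3
Ksp = 4 × (2.12×10⁻⁸)^3 = 3.81×10⁻²³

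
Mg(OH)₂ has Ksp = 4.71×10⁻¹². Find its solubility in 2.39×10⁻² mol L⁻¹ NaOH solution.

Mg(OH)₂(s) ⇌ Mg²⁺(aq) + 2 OH⁻(aq)
OH⁻ is already present at 2.39×10⁻² mol L⁻¹. If s mol/L of Mg(OH)₂ dissolves, [Mg²⁺] = s while [OH⁻] ≈ 2.39×10⁻² mol L⁻¹.
Ksp = [Mg²⁺][OH⁻]^2 = s(2.39×10⁻²)^2
s = 4.71×10⁻¹² / (2.39×10⁻²)^2 = 8.25×10⁻⁹
s = 8.25×10⁻⁹ mol L⁻¹

8.25×10⁻⁹ M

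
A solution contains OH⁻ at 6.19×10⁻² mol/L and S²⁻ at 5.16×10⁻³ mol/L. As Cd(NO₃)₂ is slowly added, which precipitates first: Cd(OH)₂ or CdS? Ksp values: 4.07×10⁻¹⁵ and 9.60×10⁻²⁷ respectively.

CdS

Precipitation of each salt begins when its ion product equals Ksp.
For Cd(OH)₂: [Cd²⁺] = (Ksp/[OH⁻]^2) = 1.06×10⁻¹² mol/L
For CdS: [Cd²⁺] = (Ksp/[S²⁻]) = 1.86×10⁻²⁴ mol/L
The smaller threshold [Cd²⁺] is reached first, so CdS precipitates first.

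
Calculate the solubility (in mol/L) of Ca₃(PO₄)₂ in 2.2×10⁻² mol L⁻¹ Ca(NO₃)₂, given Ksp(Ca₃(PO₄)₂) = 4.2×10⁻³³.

9.9×10⁻¹⁵ M

Ca₃(PO₄)₂(s) ⇌ 3 Ca²⁺(aq) + 2 PO₄³⁻(aq)
The solution already contains Ca²⁺ at 2.2×10⁻² mol L⁻¹. Let s be the molar solubility of Ca₃(PO₄)₂.
[Ca²⁺] ≈ 2.2×10⁻² mol L⁻¹ (common ion dominates); [PO₄³⁻] = 2s.
Ksp = [Ca²⁺]^3[PO₄³⁻]^2 = (2.2×10⁻²)^3(2s)^2
(2s)^2 = 4.2×10⁻³³ / (2.2×10⁻²)^3 = 3.9×10⁻²⁸
s = 9.9×10⁻¹⁵ mol L⁻¹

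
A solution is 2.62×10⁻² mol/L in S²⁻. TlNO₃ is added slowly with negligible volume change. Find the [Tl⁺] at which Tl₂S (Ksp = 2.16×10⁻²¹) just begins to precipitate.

2.87×10⁻¹⁰ M

Each salt precipitates once Q = Ksp for that salt.
Tl₂S(s) ⇌ 2 Tl⁺(aq) + S²⁻(aq)
Ksp = [Tl⁺]^2[S²⁻] = [Tl⁺]^2(2.62×10⁻²)
[Tl⁺]^2 = 2.16×10⁻²¹ / (2.62×10⁻²) = 8.24×10⁻²⁰
[Tl⁺] = 2.87×10⁻¹⁰ mol/L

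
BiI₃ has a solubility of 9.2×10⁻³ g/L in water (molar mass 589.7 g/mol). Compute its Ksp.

Molar solubility s = (9.2×10⁻³ g/L) / (589.7 g/mol) = 1.560×10⁻⁵ mol/L
BiI₃(s) ⇌ Bi³⁺(aq) + 3 I⁻(aq)
With molar solubility s: [Bi³⁺] = s, [I⁻] = 3s.
Ksp = [Bi³⁺][I⁻]^3 = s · (3s)^3 = 27s^4
Ksp = 27 × (1.560×10⁻⁵)^4 = 1.6×10⁻¹⁸

Ksp = 1.6×10⁻¹⁸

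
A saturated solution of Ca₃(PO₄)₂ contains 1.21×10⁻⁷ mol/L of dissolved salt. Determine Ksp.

Ca₃(PO₄)₂(s) ⇌ 3 Ca²⁺(aq) + 2 PO₄³⁻(aq)
For each mole of Ca₃(PO₄)₂ that dissolves per liter, [Ca²⁺] = 3s and [PO₄³⁻] = 2s; let s denote this solubility.
Ksp = [Ca²⁺]^3[PO₄³⁻]^2 = (3s)^3 · (2s)^2 = 108s^5
Ksp = 108 × (1.21×10⁻⁷)^5 = 2.80×10⁻³³

Ksp = 2.80×10⁻³³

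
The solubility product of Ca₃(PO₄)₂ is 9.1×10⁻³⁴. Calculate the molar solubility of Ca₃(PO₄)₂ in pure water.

9.7×10⁻⁸ M

Ca₃(PO₄)₂(s) ⇌ 3 Ca²⁺(aq) + 2 PO₄³⁻(aq)
Call the molar solubility s, so that [Ca²⁺] = 3s and [PO₄³⁻] = 2s.
Ksp = [Ca²⁺]^3[PO₄³⁻]^2 = (3s)^3 · (2s)^2 = 108s^5
108s^5 = 9.1×10⁻³⁴  ⇒  s^5 = 8.4×10⁻³⁶
s = 9.7×10⁻⁸ mol/L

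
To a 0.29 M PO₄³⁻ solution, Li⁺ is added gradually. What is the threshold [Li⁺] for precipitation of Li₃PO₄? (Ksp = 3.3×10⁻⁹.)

Precipitation of each salt begins when its ion product equals Ksp.
Li₃PO₄(s) ⇌ 3 Li⁺(aq) + PO₄³⁻(aq)
Ksp = [Li⁺]^3[PO₄³⁻] = [Li⁺]^3(0.29)
[Li⁺]^3 = 3.3×10⁻⁹ / (0.29) = 1.1×10⁻⁸
[Li⁺] = 2.2×10⁻³ M

2.2×10⁻³ M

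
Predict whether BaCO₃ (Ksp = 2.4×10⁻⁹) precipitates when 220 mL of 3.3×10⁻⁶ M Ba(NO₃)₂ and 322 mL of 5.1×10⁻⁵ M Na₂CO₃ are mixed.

No

After mixing, V = 220 mL + 322 mL = 542 mL.
[Ba²⁺] = (3.3×10⁻⁶)(220)/542 = 1.3×10⁻⁶ M
[CO₃²⁻] = (5.1×10⁻⁵)(322)/542 = 3.0×10⁻⁵ M
Q = [Ba²⁺][CO₃²⁻] = 4.1×10⁻¹¹
Since Q (4.1×10⁻¹¹) is less than Ksp (2.4×10⁻⁹), no BaCO₃ precipitates.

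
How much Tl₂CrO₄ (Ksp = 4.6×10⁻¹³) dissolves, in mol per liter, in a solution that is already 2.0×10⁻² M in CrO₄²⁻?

2.4×10⁻⁶ M

Tl₂CrO₄(s) ⇌ 2 Tl⁺(aq) + CrO₄²⁻(aq)
CrO₄²⁻ is already present at 2.0×10⁻² M. If s mol/L of Tl₂CrO₄ dissolves, [Tl⁺] = 2s while [CrO₄²⁻] ≈ 2.0×10⁻² M.
Ksp = [Tl⁺]^2[CrO₄²⁻] = (2s)^2(2.0×10⁻²)
(2s)^2 = 4.6×10⁻¹³ / (2.0×10⁻²) = 2.3×10⁻¹¹
s = 2.4×10⁻⁶ M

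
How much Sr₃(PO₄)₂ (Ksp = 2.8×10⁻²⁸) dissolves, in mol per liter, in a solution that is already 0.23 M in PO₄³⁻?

Sr₃(PO₄)₂(s) ⇌ 3 Sr²⁺(aq) + 2 PO₄³⁻(aq)
Let s be the solubility of Sr₃(PO₄)₂ here. The common ion gives [PO₄³⁻] ≈ 0.23 M, and [Sr²⁺] = 3s.
Ksp = [Sr²⁺]^3[PO₄³⁻]^2 = (3s)^3(0.23)^2
(3s)^3 = 2.8×10⁻²⁸ / (0.23)^2 = 5.3×10⁻²⁷
s = 5.8×10⁻¹⁰ M

5.8×10⁻¹⁰ M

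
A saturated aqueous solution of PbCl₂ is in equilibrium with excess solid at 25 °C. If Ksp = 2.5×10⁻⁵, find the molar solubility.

PbCl₂(s) ⇌ Pb²⁺(aq) + 2 Cl⁻(aq)
If s mol/L of PbCl₂ dissolves, [Pb²⁺] = s and [Cl⁻] = 2s.
Ksp = [Pb²⁺][Cl⁻]^2 = s · (2s)^2 = 4s^3
4s^3 = 2.5×10⁻⁵  ⇒  s^3 = 6.3×10⁻⁶
s = (6.3×10⁻⁶)^(1/3) = 1.8×10⁻² mol L⁻¹

1.8×10⁻² M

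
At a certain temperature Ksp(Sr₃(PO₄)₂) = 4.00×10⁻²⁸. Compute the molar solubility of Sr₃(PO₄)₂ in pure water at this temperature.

Sr₃(PO₄)₂(s) ⇌ 3 Sr²⁺(aq) + 2 PO₄³⁻(aq)
Call the molar solubility s, so that [Sr²⁺] = 3s and [PO₄³⁻] = 2s.
Ksp = [Sr²⁺]^3[PO₄³⁻]^2 = (3s)^3 · (2s)^2 = 108s^5
108s^5 = 4.00×10⁻²⁸  ⇒  s^5 = 3.70×10⁻³⁰
s = (3.70×10⁻³⁰)^(1/5) = 1.30×10⁻⁶ M

1.30×10⁻⁶ M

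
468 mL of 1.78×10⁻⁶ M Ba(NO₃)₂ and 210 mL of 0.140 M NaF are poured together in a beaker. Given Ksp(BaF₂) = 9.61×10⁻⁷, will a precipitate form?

Total volume after mixing = 468 + 210 = 678 mL.
[Ba²⁺] = (1.78×10⁻⁶)(468)/678 = 1.23×10⁻⁶ M
[F⁻] = (0.140)(210)/678 = 4.34×10⁻² M
Q = [Ba²⁺][F⁻]^2 = 2.31×10⁻⁹
Q = 2.31×10⁻⁹ < Ksp = 9.61×10⁻⁷, so the solution is unsaturated and no precipitate forms.

No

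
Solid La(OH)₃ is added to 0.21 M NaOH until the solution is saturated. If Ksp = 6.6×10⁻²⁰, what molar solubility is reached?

7.1×10⁻¹⁸ M

La(OH)₃(s) ⇌ La³⁺(aq) + 3 OH⁻(aq)
With OH⁻ already at 0.21 M and s small, take [OH⁻] ≈ 0.21 M and [La³⁺] = s.
Ksp = [La³⁺][OH⁻]^3 = s(0.21)^3
s = 6.6×10⁻²⁰ / (0.21)^3 = 7.1×10⁻¹⁸
s = 7.1×10⁻¹⁸ M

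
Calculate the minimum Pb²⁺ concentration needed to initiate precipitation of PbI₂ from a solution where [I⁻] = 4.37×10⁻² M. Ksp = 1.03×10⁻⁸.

Precipitation begins when Q = Ksp.
PbI₂(s) ⇌ Pb²⁺(aq) + 2 I⁻(aq)
Ksp = [Pb²⁺][I⁻]^2 = [Pb²⁺](4.37×10⁻²)^2
[Pb²⁺] = 1.03×10⁻⁸ / (4.37×10⁻²)^2 = 5.39×10⁻⁶
[Pb²⁺] = 5.39×10⁻⁶ M

5.39×10⁻⁶ M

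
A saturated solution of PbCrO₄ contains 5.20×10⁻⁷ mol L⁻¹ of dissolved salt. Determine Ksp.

Ksp = 2.70×10⁻¹³

PbCrO₄(s) ⇌ Pb²⁺(aq) + CrO₄²⁻(aq)
With molar solubility s: [Pb²⁺] = s, [CrO₄²⁻] = s.
Ksp = [Pb²⁺][CrO₄²⁻] = s · s = s^2
Ksp = (5.20×10⁻⁷)^2 = 2.70×10⁻¹³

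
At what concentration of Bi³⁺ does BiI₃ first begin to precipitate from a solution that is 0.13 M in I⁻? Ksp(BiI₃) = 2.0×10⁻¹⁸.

The threshold for precipitation is Q = Ksp.
BiI₃(s) ⇌ Bi³⁺(aq) + 3 I⁻(aq)
Ksp = [Bi³⁺][I⁻]^3 = [Bi³⁺](0.13)^3
[Bi³⁺] = 2.0×10⁻¹⁸ / (0.13)^3 = 9.1×10⁻¹⁶
[Bi³⁺] = 9.1×10⁻¹⁶ M

9.1×10⁻¹⁶ M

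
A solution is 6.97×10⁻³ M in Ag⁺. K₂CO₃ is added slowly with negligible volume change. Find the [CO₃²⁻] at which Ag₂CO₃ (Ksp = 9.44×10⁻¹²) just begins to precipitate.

1.94×10⁻⁷ M

A salt starts to precipitate once the ion product Q reaches its Ksp.
Ag₂CO₃(s) ⇌ 2 Ag⁺(aq) + CO₃²⁻(aq)
Ksp = [Ag⁺]^2[CO₃²⁻] = [CO₃²⁻](6.97×10⁻³)^2
[CO₃²⁻] = 9.44×10⁻¹² / (6.97×10⁻³)^2 = 1.94×10⁻⁷
[CO₃²⁻] = 1.94×10⁻⁷ M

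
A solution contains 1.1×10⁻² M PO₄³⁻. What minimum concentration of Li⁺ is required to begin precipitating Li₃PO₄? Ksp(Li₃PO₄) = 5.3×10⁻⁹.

7.8×10⁻³ M

Precipitation begins when Q = Ksp.
Li₃PO₄(s) ⇌ 3 Li⁺(aq) + PO₄³⁻(aq)
Ksp = [Li⁺]^3[PO₄³⁻] = [Li⁺]^3(1.1×10⁻²)
[Li⁺]^3 = 5.3×10⁻⁹ / (1.1×10⁻²) = 4.8×10⁻⁷
[Li⁺] = 7.8×10⁻³ M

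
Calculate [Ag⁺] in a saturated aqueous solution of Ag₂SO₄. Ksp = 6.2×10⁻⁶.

2.3×10⁻² M

Ag₂SO₄(s) ⇌ 2 Ag⁺(aq) + SO₄²⁻(aq)
If s mol/L of Ag₂SO₄ dissolves, [Ag⁺] = 2s and [SO₄²⁻] = s.
Ksp = [Ag⁺]^2[SO₄²⁻] = (2s)^2 · s = 4s^3 = 6.2×10⁻⁶
s = 1.2×10⁻² M
[Ag⁺] = 2s = 2.3×10⁻² M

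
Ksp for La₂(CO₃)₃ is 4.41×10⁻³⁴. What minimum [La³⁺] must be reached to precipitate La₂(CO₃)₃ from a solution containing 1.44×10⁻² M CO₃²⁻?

1.22×10⁻¹⁴ M

Each salt precipitates once Q = Ksp for that salt.
La₂(CO₃)₃(s) ⇌ 2 La³⁺(aq) + 3 CO₃²⁻(aq)
Ksp = [La³⁺]^2[CO₃²⁻]^3 = [La³⁺]^2(1.44×10⁻²)^3
[La³⁺]^2 = 4.41×10⁻³⁴ / (1.44×10⁻²)^3 = 1.48×10⁻²⁸
[La³⁺] = 1.22×10⁻¹⁴ M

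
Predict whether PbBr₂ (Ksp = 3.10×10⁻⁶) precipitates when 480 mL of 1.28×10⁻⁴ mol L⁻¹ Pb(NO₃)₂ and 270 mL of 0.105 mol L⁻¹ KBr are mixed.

No

After mixing, V = 480 mL + 270 mL = 750 mL.
[Pb²⁺] = (1.28×10⁻⁴)(480)/750 = 8.19×10⁻⁵ mol L⁻¹
[Br⁻] = (0.105)(270)/750 = 3.78×10⁻² mol L⁻¹
Q = [Pb²⁺][Br⁻]^2 = 1.17×10⁻⁷
Q < Ksp (1.17×10⁻⁷ vs 3.10×10⁻⁶); the solution remains unsaturated and no precipitate forms.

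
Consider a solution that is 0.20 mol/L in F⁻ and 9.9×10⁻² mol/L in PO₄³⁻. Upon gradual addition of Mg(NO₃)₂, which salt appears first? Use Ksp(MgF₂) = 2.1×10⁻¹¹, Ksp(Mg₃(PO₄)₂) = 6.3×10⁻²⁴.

Each salt precipitates once Q = Ksp for that salt.
For MgF₂: [Mg²⁺] = (Ksp/[F⁻]^2) = 5.3×10⁻¹⁰ mol/L
For Mg₃(PO₄)₂: [Mg²⁺] = (Ksp/[PO₄³⁻]^2)^(1/3) = 8.6×10⁻⁸ mol/L
Since MgF₂ needs less Mg²⁺ to reach saturation, it precipitates first.

MgF₂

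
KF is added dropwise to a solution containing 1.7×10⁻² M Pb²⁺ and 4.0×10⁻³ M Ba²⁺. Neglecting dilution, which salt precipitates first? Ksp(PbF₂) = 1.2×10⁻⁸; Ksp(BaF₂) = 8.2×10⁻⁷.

A salt starts to precipitate once the ion product Q reaches its Ksp.
For PbF₂: [F⁻] = (Ksp/[Pb²⁺])^(1/2) = 8.4×10⁻⁴ M
For BaF₂: [F⁻] = (Ksp/[Ba²⁺])^(1/2) = 1.4×10⁻² M
Since PbF₂ needs less F⁻ to reach saturation, it precipitates first.

PbF₂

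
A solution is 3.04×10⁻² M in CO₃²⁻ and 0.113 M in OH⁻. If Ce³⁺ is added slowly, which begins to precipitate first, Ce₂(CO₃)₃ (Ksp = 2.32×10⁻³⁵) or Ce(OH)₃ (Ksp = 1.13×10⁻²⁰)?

Ce(OH)₃

Each salt precipitates once Q = Ksp for that salt.
For Ce₂(CO₃)₃: [Ce³⁺] = (Ksp/[CO₃²⁻]^3)^(1/2) = 9.09×10⁻¹⁶ M
For Ce(OH)₃: [Ce³⁺] = (Ksp/[OH⁻]^3) = 7.83×10⁻¹⁸ M
Since Ce(OH)₃ needs less Ce³⁺ to reach saturation, it precipitates first.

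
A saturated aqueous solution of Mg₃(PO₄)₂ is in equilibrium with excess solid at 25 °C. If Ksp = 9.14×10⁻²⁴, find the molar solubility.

Mg₃(PO₄)₂(s) ⇌ 3 Mg²⁺(aq) + 2 PO₄³⁻(aq)
With molar solubility s: [Mg²⁺] = 3s, [PO₄³⁻] = 2s.
Ksp = [Mg²⁺]^3[PO₄³⁻]^2 = (3s)^3 · (2s)^2 = 108s^5
108s^5 = 9.14×10⁻²⁴  ⇒  s^5 = 8.46×10⁻²⁶
s = (8.46×10⁻²⁶)^(1/5) = 9.67×10⁻⁶ mol L⁻¹

9.67×10⁻⁶ M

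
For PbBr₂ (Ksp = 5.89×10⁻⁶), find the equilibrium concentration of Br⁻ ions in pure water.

2.28×10⁻² M

PbBr₂(s) ⇌ Pb²⁺(aq) + 2 Br⁻(aq)
For each mole of PbBr₂ that dissolves per liter, [Pb²⁺] = s and [Br⁻] = 2s; let s denote this solubility.
Ksp = [Pb²⁺][Br⁻]^2 = s · (2s)^2 = 4s^3 = 5.89×10⁻⁶
s = 1.14×10⁻² mol/L
[Br⁻] = 2s = 2.28×10⁻² mol/L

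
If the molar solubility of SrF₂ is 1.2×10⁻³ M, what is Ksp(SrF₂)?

SrF₂(s) ⇌ Sr²⁺(aq) + 2 F⁻(aq)
For each mole of SrF₂ that dissolves per liter, [Sr²⁺] = s and [F⁻] = 2s; let s denote this solubility.
Ksp = [Sr²⁺][F⁻]^2 = s · (2s)^2 = 4s^3
Ksp = 4 × (1.2×10⁻³)^3 = 6.9×10⁻⁹

Ksp = 6.9×10⁻⁹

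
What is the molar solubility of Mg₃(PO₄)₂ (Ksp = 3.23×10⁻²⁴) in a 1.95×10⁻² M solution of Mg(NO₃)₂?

3.30×10⁻¹⁰ M

Mg₃(PO₄)₂(s) ⇌ 3 Mg²⁺(aq) + 2 PO₄³⁻(aq)
The solution already contains Mg²⁺ at 1.95×10⁻² M. Let s be the molar solubility of Mg₃(PO₄)₂.
[Mg²⁺] ≈ 1.95×10⁻² M (common ion dominates); [PO₄³⁻] = 2s.
Ksp = [Mg²⁺]^3[PO₄³⁻]^2 = (1.95×10⁻²)^3(2s)^2
(2s)^2 = 3.23×10⁻²⁴ / (1.95×10⁻²)^3 = 4.36×10⁻¹⁹
s = 3.30×10⁻¹⁰ M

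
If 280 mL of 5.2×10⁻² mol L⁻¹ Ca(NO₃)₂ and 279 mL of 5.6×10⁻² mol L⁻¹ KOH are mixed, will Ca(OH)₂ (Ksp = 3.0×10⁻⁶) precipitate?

Yes

After mixing, V = 280 mL + 279 mL = 559 mL.
[Ca²⁺] = (5.2×10⁻²)(280)/559 = 2.6×10⁻² mol L⁻¹
[OH⁻] = (5.6×10⁻²)(279)/559 = 2.8×10⁻² mol L⁻¹
Q = [Ca²⁺][OH⁻]^2 = 2.0×10⁻⁵
Because Q > Ksp (2.0×10⁻⁵ vs 3.0×10⁻⁶), a precipitate of Ca(OH)₂ forms.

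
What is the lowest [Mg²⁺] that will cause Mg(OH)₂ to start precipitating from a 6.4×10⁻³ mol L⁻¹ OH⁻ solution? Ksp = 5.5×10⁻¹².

The threshold for precipitation is Q = Ksp.
Mg(OH)₂(s) ⇌ Mg²⁺(aq) + 2 OH⁻(aq)
Ksp = [Mg²⁺][OH⁻]^2 = [Mg²⁺](6.4×10⁻³)^2
[Mg²⁺] = 5.5×10⁻¹² / (6.4×10⁻³)^2 = 1.3×10⁻⁷
[Mg²⁺] = 1.3×10⁻⁷ mol L⁻¹

1.3×10⁻⁷ M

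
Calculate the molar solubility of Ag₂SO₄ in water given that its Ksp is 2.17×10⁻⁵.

Ag₂SO₄(s) ⇌ 2 Ag⁺(aq) + SO₄²⁻(aq)
With molar solubility s: [Ag⁺] = 2s, [SO₄²⁻] = s.
Ksp = [Ag⁺]^2[SO₄²⁻] = (2s)^2 · s = 4s^3
4s^3 = 2.17×10⁻⁵  ⇒  s^3 = 5.43×10⁻⁶
Taking the 3rd root, s = 1.76×10⁻² mol/L.

1.76×10⁻² M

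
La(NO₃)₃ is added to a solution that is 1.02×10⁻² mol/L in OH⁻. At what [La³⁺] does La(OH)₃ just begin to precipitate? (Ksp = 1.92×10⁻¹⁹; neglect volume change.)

1.81×10⁻¹³ M

Each salt precipitates once Q = Ksp for that salt.
La(OH)₃(s) ⇌ La³⁺(aq) + 3 OH⁻(aq)
Ksp = [La³⁺][OH⁻]^3 = [La³⁺](1.02×10⁻²)^3
[La³⁺] = 1.92×10⁻¹⁹ / (1.02×10⁻²)^3 = 1.81×10⁻¹³
[La³⁺] = 1.81×10⁻¹³ mol/L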